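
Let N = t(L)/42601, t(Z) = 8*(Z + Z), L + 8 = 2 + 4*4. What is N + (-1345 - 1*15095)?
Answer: -700360280/42601 ≈ -16440.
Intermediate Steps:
L = 10 (L = -8 + (2 + 4*4) = -8 + (2 + 16) = -8 + 18 = 10)
t(Z) = 16*Z (t(Z) = 8*(2*Z) = 16*Z)
N = 160/42601 (N = (16*10)/42601 = 160*(1/42601) = 160/42601 ≈ 0.0037558)
N + (-1345 - 1*15095) = 160/42601 + (-1345 - 1*15095) = 160/42601 + (-1345 - 15095) = 160/42601 - 16440 = -700360280/42601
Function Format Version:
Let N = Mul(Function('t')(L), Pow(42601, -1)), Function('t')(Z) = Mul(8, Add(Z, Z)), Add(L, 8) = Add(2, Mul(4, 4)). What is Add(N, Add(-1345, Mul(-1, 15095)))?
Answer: Rational(-700360280, 42601) ≈ -16440.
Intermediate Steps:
L = 10 (L = Add(-8, Add(2, Mul(4, 4))) = Add(-8, Add(2, 16)) = Add(-8, 18) = 10)
Function('t')(Z) = Mul(16, Z) (Function('t')(Z) = Mul(8, Mul(2, Z)) = Mul(16, Z))
N = Rational(160, 42601) (N = Mul(Mul(16, 10), Pow(42601, -1)) = Mul(160, Rational(1, 42601)) = Rational(160, 42601) ≈ 0.0037558)
Add(N, Add(-1345, Mul(-1, 15095))) = Add(Rational(160, 42601), Add(-1345, Mul(-1, 15095))) = Add(Rational(160, 42601), Add(-1345, -15095)) = Add(Rational(160, 42601), -16440) = Rational(-700360280, 42601)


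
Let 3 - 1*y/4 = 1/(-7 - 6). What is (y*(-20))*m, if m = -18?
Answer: 57600/13 ≈ 4430.8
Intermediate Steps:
y = 160/13 (y = 12 - 4/(-7 - 6) = 12 - 4/(-13) = 12 - 4*(-1/13) = 12 + 4/13 = 160/13 ≈ 12.308)
(y*(-20))*m = ((160/13)*(-20))*(-18) = -3200/13*(-18) = 57600/13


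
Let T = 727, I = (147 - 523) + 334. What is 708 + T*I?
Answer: -29826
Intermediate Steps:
I = -42 (I = -376 + 334 = -42)
708 + T*I = 708 + 727*(-42) = 708 - 30534 = -29826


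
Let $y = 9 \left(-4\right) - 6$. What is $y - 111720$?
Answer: $-111762$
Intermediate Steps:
$y = -42$ ($y = -36 - 6 = -42$)
$y - 111720 = -42 - 111720 = -111762$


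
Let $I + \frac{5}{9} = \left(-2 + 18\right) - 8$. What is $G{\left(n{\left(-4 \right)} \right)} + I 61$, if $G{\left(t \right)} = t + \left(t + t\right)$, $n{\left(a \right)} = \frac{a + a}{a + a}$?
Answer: $\frac{4114}{9} \approx 457.11$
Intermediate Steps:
$n{\left(a \right)} = 1$ ($n{\left(a \right)} = \frac{2 a}{2 a} = 2 a \frac{1}{2 a} = 1$)
$G{\left(t \right)} = 3 t$ ($G{\left(t \right)} = t + 2 t = 3 t$)
$I = \frac{67}{9}$ ($I = - \frac{5}{9} + \left(\left(-2 + 18\right) - 8\right) = - \frac{5}{9} + \left(16 - 8\right) = - \frac{5}{9} + 8 = \frac{67}{9} \approx 7.4444$)
$G{\left(n{\left(-4 \right)} \right)} + I 61 = 3 \cdot 1 + \frac{67}{9} \cdot 61 = 3 + \frac{4087}{9} = \frac{4114}{9}$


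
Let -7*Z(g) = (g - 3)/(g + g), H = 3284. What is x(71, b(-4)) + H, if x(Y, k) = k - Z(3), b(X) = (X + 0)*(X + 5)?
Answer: 3280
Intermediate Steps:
b(X) = X*(5 + X)
Z(g) = -(-3 + g)/(14*g) (Z(g) = -(g - 3)/(7*(g + g)) = -(-3 + g)/(7*(2*g)) = -(-3 + g)*1/(2*g)/7 = -(-3 + g)/(14*g))
x(Y, k) = k (x(Y, k) = k - (3 - 1*3)/(14*3) = k - (3 - 3)/(14*3) = k - 0/(14*3) = k - 1*0 = k + 0 = k)
x(71, b(-4)) + H = -4*(5 - 4) + 3284 = -4*1 + 3284 = -4 + 3284 = 3280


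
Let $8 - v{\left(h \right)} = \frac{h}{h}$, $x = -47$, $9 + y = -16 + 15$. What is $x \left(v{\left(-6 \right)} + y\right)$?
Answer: $141$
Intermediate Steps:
$y = -10$ ($y = -9 + \left(-16 + 15\right) = -9 - 1 = -10$)
$v{\left(h \right)} = 7$ ($v{\left(h \right)} = 8 - \frac{h}{h} = 8 - 1 = 7$)
$x \left(v{\left(-6 \right)} + y\right) = - 47 \left(7 - 10\right) = \left(-47\right) \left(-3\right) = 141$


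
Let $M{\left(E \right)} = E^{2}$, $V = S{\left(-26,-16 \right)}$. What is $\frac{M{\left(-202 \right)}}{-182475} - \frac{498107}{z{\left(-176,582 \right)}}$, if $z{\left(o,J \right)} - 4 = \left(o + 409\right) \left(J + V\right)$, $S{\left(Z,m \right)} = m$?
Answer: $- \frac{96273387953}{24065167950} \approx -4.0005$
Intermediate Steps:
$V = -16$
$z{\left(o,J \right)} = 4 + \left(-16 + J\right) \left(409 + o\right)$ ($z{\left(o,J \right)} = 4 + \left(o + 409\right) \left(J - 16\right) = 4 + \left(409 + o\right) \left(-16 + J\right) = 4 + \left(-16 + J\right) \left(409 + o\right)$)
$\frac{M{\left(-202 \right)}}{-182475} - \frac{498107}{z{\left(-176,582 \right)}} = \frac{\left(-202\right)^{2}}{-182475} - \frac{498107}{-6540 - -2816 + 409 \cdot 582 + 582 \left(-176\right)} = 40804 \left(- \frac{1}{182475}\right) - \frac{498107}{-6540 + 2816 + 238038 - 102432} = - \frac{40804}{182475} - \frac{498107}{131882} = - \frac{96273387953}{24065167950}$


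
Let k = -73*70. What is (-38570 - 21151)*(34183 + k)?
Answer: -1736268633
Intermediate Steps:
k = -5110
(-38570 - 21151)*(34183 + k) = (-38570 - 21151)*(34183 - 5110) = -59721*29073 = -1736268633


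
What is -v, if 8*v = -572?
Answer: 143/2 ≈ 71.500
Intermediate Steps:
v = -143/2 (v = (⅛)*(-572) = -143/2 ≈ -71.500)
-v = -1*(-143/2) = 143/2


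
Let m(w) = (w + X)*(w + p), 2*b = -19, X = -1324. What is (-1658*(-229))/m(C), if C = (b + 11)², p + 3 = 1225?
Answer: -6074912/25890439 ≈ -0.23464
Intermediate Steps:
b = -19/2 (b = (½)*(-19) = -19/2 ≈ -9.5000)
p = 1222 (p = -3 + 1225 = 1222)
C = 9/4 (C = (-19/2 + 11)² = (3/2)² = 9/4 ≈ 2.2500)
m(w) = (-1324 + w)*(1222 + w) (m(w) = (w - 1324)*(w + 1222) = (-1324 + w)*(1222 + w))
(-1658*(-229))/m(C) = (-1658*(-229))/(-1617928 + (9/4)² - 102*9/4) = 379682/(-1617928 + 81/16 - 459/2) = 379682/(-25890439/16) = 379682*(-16/25890439) = -6074912/25890439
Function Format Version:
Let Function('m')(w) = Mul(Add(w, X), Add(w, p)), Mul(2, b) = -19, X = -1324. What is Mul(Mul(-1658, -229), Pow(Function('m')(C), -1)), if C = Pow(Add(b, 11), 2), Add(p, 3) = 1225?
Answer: Rational(-6074912, 25890439) ≈ -0.23464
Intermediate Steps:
b = Rational(-19, 2) (b = Mul(Rational(1, 2), -19) = Rational(-19, 2) ≈ -9.5000)
p = 1222 (p = Add(-3, 1225) = 1222)
C = Rational(9, 4) (C = Pow(Add(Rational(-19, 2), 11), 2) = Pow(Rational(3, 2), 2) = Rational(9, 4) ≈ 2.2500)
Function('m')(w) = Mul(Add(-1324, w), Add(1222, w)) (Function('m')(w) = Mul(Add(w, -1324), Add(w, 1222)) = Mul(Add(-1324, w), Add(1222, w)))
Mul(Mul(-1658, -229), Pow(Function('m')(C), -1)) = Mul(Mul(-1658, -229), Pow(Add(-1617928, Pow(Rational(9, 4), 2), Mul(-102, Rational(9, 4))), -1)) = Mul(379682, Pow(Add(-1617928, Rational(81, 16), Rational(-459, 2)), -1)) = Mul(379682, Pow(Rational(-25890439, 16), -1)) = Mul(379682, Rational(-16, 25890439)) = Rational(-6074912, 25890439)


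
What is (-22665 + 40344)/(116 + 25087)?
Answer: 5893/8401 ≈ 0.70146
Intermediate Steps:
(-22665 + 40344)/(116 + 25087) = 17679/25203 = 17679*(1/25203) = 5893/8401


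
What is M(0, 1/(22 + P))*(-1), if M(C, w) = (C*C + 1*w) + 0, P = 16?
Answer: -1/38 ≈ -0.026316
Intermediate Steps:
M(C, w) = w + C² (M(C, w) = (C² + w) + 0 = (w + C²) + 0 = w + C²)
M(0, 1/(22 + P))*(-1) = (1/(22 + 16) + 0²)*(-1) = (1/38 + 0)*(-1) = (1/38)*(-1) = -1/38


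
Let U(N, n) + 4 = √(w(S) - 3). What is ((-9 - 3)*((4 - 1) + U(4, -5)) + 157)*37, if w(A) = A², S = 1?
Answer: 6253 - 444*I*√2 ≈ 6253.0 - 627.91*I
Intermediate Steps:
U(N, n) = -4 + I*√2 (U(N, n) = -4 + √(1² - 3) = -4 + √(1 - 3) = -4 + √(-2) = -4 + I*√2)
((-9 - 3)*((4 - 1) + U(4, -5)) + 157)*37 = ((-9 - 3)*((4 - 1) + (-4 + I*√2)) + 157)*37 = (-12*(3 + (-4 + I*√2)) + 157)*37 = (-12*(-1 + I*√2) + 157)*37 = ((12 - 12*I*√2) + 157)*37 = (169 - 12*I*√2)*37 = 6253 - 444*I*√2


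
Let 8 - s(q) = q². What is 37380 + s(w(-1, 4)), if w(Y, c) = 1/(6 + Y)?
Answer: 934699/25 ≈ 37388.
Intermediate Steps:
s(q) = 8 - q²
37380 + s(w(-1, 4)) = 37380 + (8 - (1/(6 - 1))²) = 37380 + (8 - (1/5)²) = 37380 + (8 - (⅕)²) = 37380 + (8 - 1*1/25) = 37380 + (8 - 1/25) = 37380 + 199/25 = 934699/25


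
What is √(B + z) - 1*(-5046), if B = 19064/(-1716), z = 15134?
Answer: 5046 + 2*√695807970/429 ≈ 5169.0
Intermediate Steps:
B = -4766/429 (B = 19064*(-1/1716) = -4766/429 ≈ -11.110)
√(B + z) - 1*(-5046) = √(-4766/429 + 15134) - 1*(-5046) = √(6487720/429) + 5046 = 2*√695807970/429 + 5046 = 5046 + 2*√695807970/429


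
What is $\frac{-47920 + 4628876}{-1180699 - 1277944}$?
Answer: $- \frac{45356}{24343} \approx -1.8632$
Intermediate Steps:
$\frac{-47920 + 4628876}{-1180699 - 1277944} = \frac{4580956}{-2458643} = 4580956 \left(- \frac{1}{2458643}\right) = - \frac{45356}{24343}$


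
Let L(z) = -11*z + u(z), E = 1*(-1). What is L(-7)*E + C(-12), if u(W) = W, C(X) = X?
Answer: -82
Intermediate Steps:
E = -1
L(z) = -10*z (L(z) = -11*z + z = -10*z)
L(-7)*E + C(-12) = -10*(-7)*(-1) - 12 = 70*(-1) - 12 = -70 - 12 = -82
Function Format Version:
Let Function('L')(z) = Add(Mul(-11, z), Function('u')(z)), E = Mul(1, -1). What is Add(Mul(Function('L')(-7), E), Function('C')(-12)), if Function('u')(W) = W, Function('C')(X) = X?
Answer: -82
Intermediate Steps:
E = -1
Function('L')(z) = Mul(-10, z) (Function('L')(z) = Add(Mul(-11, z), z) = Mul(-10, z))
Add(Mul(Function('L')(-7), E), Function('C')(-12)) = Add(Mul(Mul(-10, -7), -1), -12) = Add(Mul(70, -1), -12) = Add(-70, -12) = -82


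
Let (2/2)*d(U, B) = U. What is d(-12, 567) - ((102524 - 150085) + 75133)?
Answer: -27584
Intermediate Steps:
d(U, B) = U
d(-12, 567) - ((102524 - 150085) + 75133) = -12 - ((102524 - 150085) + 75133) = -12 - (-47561 + 75133) = -12 - 1*27572 = -12 - 27572 = -27584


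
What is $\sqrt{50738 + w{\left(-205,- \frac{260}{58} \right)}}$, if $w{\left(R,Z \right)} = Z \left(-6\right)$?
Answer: $\frac{\sqrt{42693278}}{29} \approx 225.31$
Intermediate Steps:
$w{\left(R,Z \right)} = - 6 Z$
$\sqrt{50738 + w{\left(-205,- \frac{260}{58} \right)}} = \sqrt{50738 - 6 \left(- \frac{260}{58}\right)} = \sqrt{50738 - 6 \left(\left(-260\right) \frac{1}{58}\right)} = \sqrt{50738 - - \frac{780}{29}} = \sqrt{50738 + \frac{780}{29}} = \sqrt{\frac{1472182}{29}} = \frac{\sqrt{42693278}}{29}$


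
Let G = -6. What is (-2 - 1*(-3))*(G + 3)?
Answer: -3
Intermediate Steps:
(-2 - 1*(-3))*(G + 3) = (-2 - 1*(-3))*(-6 + 3) = (-2 + 3)*(-3) = 1*(-3) = -3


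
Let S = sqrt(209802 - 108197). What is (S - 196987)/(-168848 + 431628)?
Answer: -28141/37540 + sqrt(101605)/262780 ≈ -0.74841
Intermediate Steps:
S = sqrt(101605) ≈ 318.76
(S - 196987)/(-168848 + 431628) = (sqrt(101605) - 196987)/(-168848 + 431628) = (-196987 + sqrt(101605))/262780 = (-196987 + sqrt(101605))*(1/262780) = -28141/37540 + sqrt(101605)/262780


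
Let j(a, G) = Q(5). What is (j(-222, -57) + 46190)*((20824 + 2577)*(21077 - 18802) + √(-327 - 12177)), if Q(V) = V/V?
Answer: 2459082969525 + 92382*I*√3126 ≈ 2.4591e+12 + 5.1651e+6*I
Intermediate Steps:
Q(V) = 1
j(a, G) = 1
(j(-222, -57) + 46190)*((20824 + 2577)*(21077 - 18802) + √(-327 - 12177)) = (1 + 46190)*((20824 + 2577)*(21077 - 18802) + √(-327 - 12177)) = 46191*(23401*2275 + √(-12504)) = 46191*(53237275 + 2*I*√3126) = 2459082969525 + 92382*I*√3126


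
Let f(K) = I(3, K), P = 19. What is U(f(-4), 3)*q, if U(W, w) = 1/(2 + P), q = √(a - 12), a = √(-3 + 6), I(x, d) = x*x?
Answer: √(-12 + √3)/21 ≈ 0.15259*I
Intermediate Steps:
I(x, d) = x²
f(K) = 9 (f(K) = 3² = 9)
a = √3 ≈ 1.7320
q = √(-12 + √3) (q = √(√3 - 12) = √(-12 + √3) ≈ 3.2044*I)
U(W, w) = 1/21 (U(W, w) = 1/(2 + 19) = 1/21)
U(f(-4), 3)*q = √(-12 + √3)/21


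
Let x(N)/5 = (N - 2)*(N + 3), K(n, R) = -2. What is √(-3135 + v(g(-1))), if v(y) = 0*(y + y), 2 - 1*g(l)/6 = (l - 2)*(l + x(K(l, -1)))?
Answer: I*√3135 ≈ 55.991*I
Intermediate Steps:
x(N) = 5*(-2 + N)*(3 + N) (x(N) = 5*((N - 2)*(N + 3)) = 5*((-2 + N)*(3 + N)) = 5*(-2 + N)*(3 + N))
g(l) = 12 - 6*(-20 + l)*(-2 + l) (g(l) = 12 - 6*(l - 2)*(l + (-30 + 5*(-2) + 5*(-2)²)) = 12 - 6*(-2 + l)*(l + (-30 - 10 + 5*4)) = 12 - 6*(-2 + l)*(l + (-30 - 10 + 20)) = 12 - 6*(-2 + l)*(l - 20) = 12 - 6*(-2 + l)*(-20 + l) = 12 - 6*(-20 + l)*(-2 + l))
v(y) = 0 (v(y) = 0*(2*y) = 0)
√(-3135 + v(g(-1))) = √(-3135 + 0) = √(-3135) = I*√3135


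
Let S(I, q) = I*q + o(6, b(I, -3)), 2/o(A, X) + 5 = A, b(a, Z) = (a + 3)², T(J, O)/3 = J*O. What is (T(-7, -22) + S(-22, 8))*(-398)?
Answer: -114624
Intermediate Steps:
T(J, O) = 3*J*O (T(J, O) = 3*(J*O) = 3*J*O)
b(a, Z) = (3 + a)²
o(A, X) = 2/(-5 + A)
S(I, q) = 2 + I*q (S(I, q) = I*q + 2/(-5 + 6) = I*q + 2/1 = I*q + 2*1 = I*q + 2 = 2 + I*q)
(T(-7, -22) + S(-22, 8))*(-398) = (3*(-7)*(-22) + (2 - 22*8))*(-398) = (462 + (2 - 176))*(-398) = (462 - 174)*(-398) = 288*(-398) = -114624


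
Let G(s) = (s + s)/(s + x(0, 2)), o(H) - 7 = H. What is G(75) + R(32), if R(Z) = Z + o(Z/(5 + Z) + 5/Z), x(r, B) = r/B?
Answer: 49753/1184 ≈ 42.021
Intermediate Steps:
o(H) = 7 + H
G(s) = 2 (G(s) = (s + s)/(s + 0/2) = (2*s)/(s + 0*(1/2)) = (2*s)/(s + 0) = (2*s)/s = 2)
R(Z) = 7 + Z + 5/Z + Z/(5 + Z) (R(Z) = Z + (7 + (Z/(5 + Z) + 5/Z)) = Z + (7 + (5/Z + Z/(5 + Z))) = Z + (7 + 5/Z + Z/(5 + Z)) = 7 + Z + 5/Z + Z/(5 + Z))
G(75) + R(32) = 2 + (25 + 32**3 + 13*32**2 + 40*32)/(32*(5 + 32)) = 2 + (1/32)*(25 + 32768 + 13*1024 + 1280)/37 = 2 + (1/32)*(1/37)*(25 + 32768 + 13312 + 1280) = 2 + (1/32)*(1/37)*47385 = 2 + 47385/1184 = 49753/1184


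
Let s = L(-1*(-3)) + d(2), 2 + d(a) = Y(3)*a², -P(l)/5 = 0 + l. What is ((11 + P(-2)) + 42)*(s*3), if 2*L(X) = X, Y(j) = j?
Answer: 4347/2 ≈ 2173.5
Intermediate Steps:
P(l) = -5*l (P(l) = -5*(0 + l) = -5*l)
L(X) = X/2
d(a) = -2 + 3*a²
s = 23/2 (s = (-1*(-3))/2 + (-2 + 3*2²) = (½)*3 + (-2 + 3*4) = 3/2 + (-2 + 12) = 3/2 + 10 = 23/2 ≈ 11.500)
((11 + P(-2)) + 42)*(s*3) = ((11 - 5*(-2)) + 42)*((23/2)*3) = ((11 + 10) + 42)*(69/2) = (21 + 42)*(69/2) = 63*(69/2) = 4347/2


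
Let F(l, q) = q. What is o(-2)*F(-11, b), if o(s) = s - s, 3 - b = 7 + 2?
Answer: 0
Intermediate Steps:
b = -6 (b = 3 - (7 + 2) = 3 - 1*9 = 3 - 9 = -6)
o(s) = 0
o(-2)*F(-11, b) = 0*(-6) = 0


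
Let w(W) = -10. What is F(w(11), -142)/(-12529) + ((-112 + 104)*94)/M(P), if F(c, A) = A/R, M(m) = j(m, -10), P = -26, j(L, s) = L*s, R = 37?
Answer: -87142494/30132245 ≈ -2.8920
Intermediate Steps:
M(m) = -10*m (M(m) = m*(-10) = -10*m)
F(c, A) = A/37
F(w(11), -142)/(-12529) + ((-112 + 104)*94)/M(P) = ((1/37)*(-142))/(-12529) + ((-112 + 104)*94)/((-10*(-26))) = -142/37*(-1/12529) - 8*94/260 = 142/463573 - 752*1/260 = 142/463573 - 188/65 = -87142494/30132245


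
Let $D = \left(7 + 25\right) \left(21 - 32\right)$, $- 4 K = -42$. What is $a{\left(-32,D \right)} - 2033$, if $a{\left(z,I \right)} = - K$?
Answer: $- \frac{4087}{2} \approx -2043.5$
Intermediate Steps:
$K = \frac{21}{2}$ ($K = \left(- \frac{1}{4}\right) \left(-42\right) = \frac{21}{2} \approx 10.5$)
$D = -352$ ($D = 32 \left(-11\right) = -352$)
$a{\left(z,I \right)} = - \frac{21}{2}$ ($a{\left(z,I \right)} = \left(-1\right) \frac{21}{2} = - \frac{21}{2}$)
$a{\left(-32,D \right)} - 2033 = - \frac{21}{2} - 2033 = - \frac{4087}{2}$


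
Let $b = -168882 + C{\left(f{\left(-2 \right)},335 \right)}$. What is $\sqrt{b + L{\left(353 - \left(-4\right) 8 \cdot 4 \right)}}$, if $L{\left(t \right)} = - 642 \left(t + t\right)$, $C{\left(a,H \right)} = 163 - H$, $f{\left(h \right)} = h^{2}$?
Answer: $17 i \sqrt{2722} \approx 886.94 i$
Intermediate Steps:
$L{\left(t \right)} = - 1284 t$ ($L{\left(t \right)} = - 642 \cdot 2 t = - 1284 t$)
$b = -169054$ ($b = -168882 + \left(163 - 335\right) = -168882 - 172 = -169054$)
$\sqrt{b + L{\left(353 - \left(-4\right) 8 \cdot 4 \right)}} = \sqrt{-169054 - 1284 \left(353 - \left(-4\right) 8 \cdot 4\right)} = \sqrt{-169054 - 1284 \left(353 - \left(-32\right) 4\right)} = \sqrt{-169054 - 1284 \left(353 - -128\right)} = \sqrt{-169054 - 1284 \left(353 + 128\right)} = \sqrt{-169054 - 617604} = \sqrt{-786658} = 17 i \sqrt{2722}$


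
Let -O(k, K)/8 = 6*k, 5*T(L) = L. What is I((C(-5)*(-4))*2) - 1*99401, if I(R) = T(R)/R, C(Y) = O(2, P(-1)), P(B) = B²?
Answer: -497004/5 ≈ -99401.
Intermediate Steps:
T(L) = L/5
O(k, K) = -48*k
C(Y) = -96 (C(Y) = -48*2 = -96)
I(R) = ⅕ (I(R) = (R/5)/R = ⅕)
I((C(-5)*(-4))*2) - 1*99401 = ⅕ - 1*99401 = ⅕ - 99401 = -497004/5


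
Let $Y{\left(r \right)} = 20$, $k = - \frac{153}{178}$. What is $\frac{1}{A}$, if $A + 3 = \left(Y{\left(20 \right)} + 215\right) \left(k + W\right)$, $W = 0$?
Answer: $- \frac{178}{36489} \approx -0.0048782$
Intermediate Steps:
$k = - \frac{153}{178}$ ($k = \left(-153\right) \frac{1}{178} = - \frac{153}{178} \approx -0.85955$)
$A = - \frac{36489}{178}$ ($A = -3 + \left(20 + 215\right) \left(- \frac{153}{178} + 0\right) = -3 + 235 \left(- \frac{153}{178}\right) = -3 - \frac{35955}{178} = - \frac{36489}{178} \approx -204.99$)
$\frac{1}{A} = \frac{1}{- \frac{36489}{178}} = - \frac{178}{36489}$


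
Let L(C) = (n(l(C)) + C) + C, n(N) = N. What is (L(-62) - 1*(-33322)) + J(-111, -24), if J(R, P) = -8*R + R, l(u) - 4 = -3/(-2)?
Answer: 67961/2 ≈ 33981.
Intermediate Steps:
l(u) = 11/2 (l(u) = 4 - 3/(-2) = 4 - 3*(-½) = 4 + 3/2 = 11/2)
L(C) = 11/2 + 2*C (L(C) = (11/2 + C) + C = 11/2 + 2*C)
J(R, P) = -7*R
(L(-62) - 1*(-33322)) + J(-111, -24) = ((11/2 + 2*(-62)) - 1*(-33322)) - 7*(-111) = ((11/2 - 124) + 33322) + 777 = (-237/2 + 33322) + 777 = 66407/2 + 777 = 67961/2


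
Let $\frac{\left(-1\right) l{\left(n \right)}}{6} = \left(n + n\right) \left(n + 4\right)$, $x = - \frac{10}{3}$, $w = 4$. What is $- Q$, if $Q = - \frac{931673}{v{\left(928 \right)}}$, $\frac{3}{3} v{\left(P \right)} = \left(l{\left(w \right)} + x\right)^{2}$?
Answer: $\frac{8385057}{1350244} \approx 6.21$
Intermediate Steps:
$x = - \frac{10}{3}$ ($x = \left(-10\right) \frac{1}{3} = - \frac{10}{3} \approx -3.3333$)
$l{\left(n \right)} = - 12 n \left(4 + n\right)$ ($l{\left(n \right)} = - 6 \left(n + n\right) \left(n + 4\right) = - 6 \cdot 2 n \left(4 + n\right) = - 12 n \left(4 + n\right)$)
$v{\left(P \right)} = \frac{1350244}{9}$ ($v{\left(P \right)} = \left(\left(-12\right) 4 \left(4 + 4\right) - \frac{10}{3}\right)^{2} = \left(\left(-12\right) 4 \cdot 8 - \frac{10}{3}\right)^{2} = \left(-384 - \frac{10}{3}\right)^{2} = \left(- \frac{1162}{3}\right)^{2} = \frac{1350244}{9}$)
$Q = - \frac{8385057}{1350244}$ ($Q = - \frac{931673}{\frac{1350244}{9}} = \left(-931673\right) \frac{9}{1350244} = - \frac{8385057}{1350244} \approx -6.21$)
$- Q = \left(-1\right) \left(- \frac{8385057}{1350244}\right) = \frac{8385057}{1350244}$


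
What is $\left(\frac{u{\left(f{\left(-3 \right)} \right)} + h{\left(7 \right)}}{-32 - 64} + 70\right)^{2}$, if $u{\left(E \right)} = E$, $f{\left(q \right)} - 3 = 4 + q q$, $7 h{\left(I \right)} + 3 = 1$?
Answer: $\frac{550606225}{112896} \approx 4877.1$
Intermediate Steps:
$h{\left(I \right)} = - \frac{2}{7}$ ($h{\left(I \right)} = - \frac{3}{7} + \frac{1}{7} \cdot 1 = - \frac{3}{7} + \frac{1}{7} = - \frac{2}{7}$)
$f{\left(q \right)} = 7 + q^{2}$ ($f{\left(q \right)} = 3 + \left(4 + q q\right) = 3 + \left(4 + q^{2}\right) = 7 + q^{2}$)
$\left(\frac{u{\left(f{\left(-3 \right)} \right)} + h{\left(7 \right)}}{-32 - 64} + 70\right)^{2} = \left(\frac{\left(7 + \left(-3\right)^{2}\right) - \frac{2}{7}}{-32 - 64} + 70\right)^{2} = \left(\frac{\left(7 + 9\right) - \frac{2}{7}}{-96} + 70\right)^{2} = \left(\left(16 - \frac{2}{7}\right) \left(- \frac{1}{96}\right) + 70\right)^{2} = \left(\frac{110}{7} \left(- \frac{1}{96}\right) + 70\right)^{2} = \left(- \frac{55}{336} + 70\right)^{2} = \left(\frac{23465}{336}\right)^{2} = \frac{550606225}{112896}$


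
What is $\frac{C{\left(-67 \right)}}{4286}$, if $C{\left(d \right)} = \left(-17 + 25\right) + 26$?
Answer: $\frac{17}{2143} \approx 0.0079328$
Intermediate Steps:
$C{\left(d \right)} = 34$ ($C{\left(d \right)} = 8 + 26 = 34$)
$\frac{C{\left(-67 \right)}}{4286} = \frac{34}{4286} = 34 \cdot \frac{1}{4286} = \frac{17}{2143}$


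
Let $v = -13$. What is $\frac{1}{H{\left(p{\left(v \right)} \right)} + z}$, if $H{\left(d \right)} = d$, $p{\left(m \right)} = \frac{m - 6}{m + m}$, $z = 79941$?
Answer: $\frac{26}{2078485} \approx 1.2509 \cdot 10^{-5}$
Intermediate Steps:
$p{\left(m \right)} = \frac{-6 + m}{2 m}$
$\frac{1}{H{\left(p{\left(v \right)} \right)} + z} = \frac{1}{\frac{-6 - 13}{2 \left(-13\right)} + 79941} = \frac{1}{\frac{1}{2} \left(- \frac{1}{13}\right) \left(-19\right) + 79941} = \frac{1}{\frac{19}{26} + 79941} = \frac{1}{\frac{2078485}{26}} = \frac{26}{2078485}$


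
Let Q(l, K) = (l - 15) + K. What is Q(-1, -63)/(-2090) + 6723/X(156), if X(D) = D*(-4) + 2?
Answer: -3500483/324995 ≈ -10.771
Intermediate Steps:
Q(l, K) = -15 + K + l (Q(l, K) = (-15 + l) + K = -15 + K + l)
X(D) = 2 - 4*D (X(D) = -4*D + 2 = 2 - 4*D)
Q(-1, -63)/(-2090) + 6723/X(156) = (-15 - 63 - 1)/(-2090) + 6723/(2 - 4*156) = -79*(-1/2090) + 6723/(2 - 624) = 79/2090 + 6723/(-622) = 79/2090 + 6723*(-1/622) = 79/2090 - 6723/622 = -3500483/324995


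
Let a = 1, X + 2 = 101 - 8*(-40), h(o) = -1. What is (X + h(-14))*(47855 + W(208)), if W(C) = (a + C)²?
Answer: 38262048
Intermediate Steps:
X = 419 (X = -2 + (101 - 8*(-40)) = -2 + (101 + 320) = -2 + 421 = 419)
W(C) = (1 + C)²
(X + h(-14))*(47855 + W(208)) = (419 - 1)*(47855 + (1 + 208)²) = 418*(47855 + 209²) = 418*(47855 + 43681) = 418*91536 = 38262048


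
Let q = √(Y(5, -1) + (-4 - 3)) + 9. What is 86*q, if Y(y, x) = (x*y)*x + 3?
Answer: 860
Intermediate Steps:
Y(y, x) = 3 + y*x² (Y(y, x) = y*x² + 3 = 3 + y*x²)
q = 10 (q = √((3 + 5*(-1)²) + (-4 - 3)) + 9 = √((3 + 5*1) - 7) + 9 = √((3 + 5) - 7) + 9 = √(8 - 7) + 9 = √1 + 9 = 1 + 9 = 10)
86*q = 86*10 = 860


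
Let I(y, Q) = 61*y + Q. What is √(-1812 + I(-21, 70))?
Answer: I*√3023 ≈ 54.982*I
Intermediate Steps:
I(y, Q) = Q + 61*y
√(-1812 + I(-21, 70)) = √(-1812 + (70 + 61*(-21))) = √(-1812 + (70 - 1281)) = √(-1812 - 1211) = √(-3023) = I*√3023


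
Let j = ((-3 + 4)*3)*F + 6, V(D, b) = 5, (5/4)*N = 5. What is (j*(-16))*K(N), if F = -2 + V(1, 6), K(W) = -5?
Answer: 1200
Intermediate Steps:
N = 4 (N = (⅘)*5 = 4)
F = 3 (F = -2 + 5 = 3)
j = 15 (j = ((-3 + 4)*3)*3 + 6 = (1*3)*3 + 6 = 3*3 + 6 = 9 + 6 = 15)
(j*(-16))*K(N) = (15*(-16))*(-5) = -240*(-5) = 1200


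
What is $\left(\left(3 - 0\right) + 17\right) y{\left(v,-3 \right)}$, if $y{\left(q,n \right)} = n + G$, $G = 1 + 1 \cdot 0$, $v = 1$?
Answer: $-40$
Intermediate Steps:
$G = 1$ ($G = 1 + 0 = 1$)
$y{\left(q,n \right)} = 1 + n$ ($y{\left(q,n \right)} = n + 1 = 1 + n$)
$\left(\left(3 - 0\right) + 17\right) y{\left(v,-3 \right)} = \left(\left(3 - 0\right) + 17\right) \left(1 - 3\right) = \left(\left(3 + 0\right) + 17\right) \left(-2\right) = \left(3 + 17\right) \left(-2\right) = 20 \left(-2\right) = -40$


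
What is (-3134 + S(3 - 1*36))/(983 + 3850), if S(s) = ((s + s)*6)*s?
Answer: 9934/4833 ≈ 2.0555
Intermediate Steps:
S(s) = 12*s² (S(s) = ((2*s)*6)*s = (12*s)*s = 12*s²)
(-3134 + S(3 - 1*36))/(983 + 3850) = (-3134 + 12*(3 - 1*36)²)/(983 + 3850) = (-3134 + 12*(3 - 36)²)/4833 = (-3134 + 12*(-33)²)*(1/4833) = (-3134 + 12*1089)*(1/4833) = (-3134 + 13068)*(1/4833) = 9934*(1/4833) = 9934/4833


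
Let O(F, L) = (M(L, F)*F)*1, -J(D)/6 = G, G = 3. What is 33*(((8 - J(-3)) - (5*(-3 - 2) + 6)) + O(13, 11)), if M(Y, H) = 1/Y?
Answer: 1524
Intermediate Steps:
J(D) = -18 (J(D) = -6*3 = -18)
O(F, L) = F/L (O(F, L) = (F/L)*1 = F/L)
33*(((8 - J(-3)) - (5*(-3 - 2) + 6)) + O(13, 11)) = 33*(((8 - 1*(-18)) - (5*(-3 - 2) + 6)) + 13/11) = 33*(((8 + 18) - (5*(-5) + 6)) + 13*(1/11)) = 33*((26 - (-25 + 6)) + 13/11) = 33*((26 - 1*(-19)) + 13/11) = 33*((26 + 19) + 13/11) = 33*(45 + 13/11) = 33*(508/11) = 1524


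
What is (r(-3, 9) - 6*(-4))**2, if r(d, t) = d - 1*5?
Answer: 256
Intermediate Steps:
r(d, t) = -5 + d (r(d, t) = d - 5 = -5 + d)
(r(-3, 9) - 6*(-4))**2 = ((-5 - 3) - 6*(-4))**2 = (-8 + 24)**2 = 16**2 = 256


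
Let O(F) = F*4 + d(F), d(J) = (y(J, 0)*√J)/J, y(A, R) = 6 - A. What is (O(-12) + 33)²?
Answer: 198 + 90*I*√3 ≈ 198.0 + 155.88*I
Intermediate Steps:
d(J) = (6 - J)/√J (d(J) = ((6 - J)*√J)/J = (√J*(6 - J))/J = (6 - J)/√J)
O(F) = 4*F + (6 - F)/√F (O(F) = F*4 + (6 - F)/√F = 4*F + (6 - F)/√F)
(O(-12) + 33)² = ((6 - 1*(-12) + 4*(-12)^(3/2))/√(-12) + 33)² = ((-I*√3/6)*(6 + 12 + 4*(-24*I*√3)) + 33)² = ((-I*√3/6)*(6 + 12 - 96*I*√3) + 33)² = ((-I*√3/6)*(18 - 96*I*√3) + 33)² = (-I*√3*(18 - 96*I*√3)/6 + 33)² = (33 - I*√3*(18 - 96*I*√3)/6)²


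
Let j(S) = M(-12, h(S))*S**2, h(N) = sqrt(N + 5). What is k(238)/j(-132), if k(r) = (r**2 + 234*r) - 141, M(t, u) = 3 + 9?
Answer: 112195/209088 ≈ 0.53659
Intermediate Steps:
h(N) = sqrt(5 + N)
M(t, u) = 12
k(r) = -141 + r**2 + 234*r
j(S) = 12*S**2
k(238)/j(-132) = (-141 + 238**2 + 234*238)/((12*(-132)**2)) = (-141 + 56644 + 55692)/((12*17424)) = 112195/209088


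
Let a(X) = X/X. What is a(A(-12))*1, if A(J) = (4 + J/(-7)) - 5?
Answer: 1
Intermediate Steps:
A(J) = -1 - J/7 (A(J) = (4 + J*(-⅐)) - 5 = (4 - J/7) - 5 = -1 - J/7)
a(X) = 1
a(A(-12))*1 = 1*1 = 1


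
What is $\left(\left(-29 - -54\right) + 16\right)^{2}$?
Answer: $1681$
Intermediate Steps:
$\left(\left(-29 - -54\right) + 16\right)^{2} = \left(\left(-29 + 54\right) + 16\right)^{2} = \left(25 + 16\right)^{2} = 41^{2} = 1681$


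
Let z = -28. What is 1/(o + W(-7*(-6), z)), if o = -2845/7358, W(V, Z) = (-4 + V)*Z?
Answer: -7358/7831757 ≈ -0.00093951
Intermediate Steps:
W(V, Z) = Z*(-4 + V)
o = -2845/7358 (o = -2845*1/7358 = -2845/7358 ≈ -0.38665)
1/(o + W(-7*(-6), z)) = 1/(-2845/7358 - 28*(-4 - 7*(-6))) = 1/(-2845/7358 - 28*(-4 + 42)) = 1/(-2845/7358 - 28*38) = 1/(-2845/7358 - 1064) = 1/(-7831757/7358) = -7358/7831757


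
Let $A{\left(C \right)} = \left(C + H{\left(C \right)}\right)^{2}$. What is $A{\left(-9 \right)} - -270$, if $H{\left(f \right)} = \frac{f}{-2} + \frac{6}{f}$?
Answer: $\frac{10681}{36} \approx 296.69$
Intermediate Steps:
$H{\left(f \right)} = \frac{6}{f} - \frac{f}{2}$ ($H{\left(f \right)} = f \left(- \frac{1}{2}\right) + \frac{6}{f} = - \frac{f}{2} + \frac{6}{f} = \frac{6}{f} - \frac{f}{2}$)
$A{\left(C \right)} = \left(\frac{C}{2} + \frac{6}{C}\right)^{2}$ ($A{\left(C \right)} = \left(C - \left(\frac{C}{2} - \frac{6}{C}\right)\right)^{2} = \left(\frac{C}{2} + \frac{6}{C}\right)^{2}$)
$A{\left(-9 \right)} - -270 = \frac{\left(12 + \left(-9\right)^{2}\right)^{2}}{4 \cdot 81} - -270 = \frac{1}{4} \cdot \frac{1}{81} \left(12 + 81\right)^{2} + 270 = \frac{1}{4} \cdot \frac{1}{81} \cdot 93^{2} + 270 = \frac{1}{4} \cdot \frac{1}{81} \cdot 8649 + 270 = \frac{961}{36} + 270 = \frac{10681}{36}$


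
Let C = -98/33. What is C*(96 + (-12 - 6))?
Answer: -2548/11 ≈ -231.64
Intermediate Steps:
C = -98/33 (C = -98*1/33 = -98/33 ≈ -2.9697)
C*(96 + (-12 - 6)) = -98*(96 + (-12 - 6))/33 = -98*(96 - 18)/33 = -98/33*78 = -2548/11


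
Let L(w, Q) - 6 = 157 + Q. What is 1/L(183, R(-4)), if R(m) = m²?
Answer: 1/179 ≈ 0.0055866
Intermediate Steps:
L(w, Q) = 163 + Q (L(w, Q) = 6 + (157 + Q) = 163 + Q)
1/L(183, R(-4)) = 1/(163 + (-4)²) = 1/(163 + 16) = 1/179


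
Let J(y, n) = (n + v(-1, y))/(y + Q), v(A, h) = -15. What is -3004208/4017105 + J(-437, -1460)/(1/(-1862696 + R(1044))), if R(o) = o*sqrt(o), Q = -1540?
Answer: -3678969308854072/2647272195 + 3079800*sqrt(29)/659 ≈ -1.3646e+6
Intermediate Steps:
R(o) = o**(3/2)
J(y, n) = (-15 + n)/(-1540 + y) (J(y, n) = (n - 15)/(y - 1540) = (-15 + n)/(-1540 + y))
-3004208/4017105 + J(-437, -1460)/(1/(-1862696 + R(1044))) = -3004208/4017105 + ((-15 - 1460)/(-1540 - 437))/(1/(-1862696 + 1044**(3/2))) = -3004208*1/4017105 + (-1475/(-1977))/(1/(-1862696 + 6264*sqrt(29))) = -3004208/4017105 + (-1/1977*(-1475))*(-1862696 + 6264*sqrt(29)) = -3004208/4017105 + 1475*(-1862696 + 6264*sqrt(29))/1977 = -3004208/4017105 + (-2747476600/1977 + 3079800*sqrt(29)/659) = -3678969308854072/2647272195 + 3079800*sqrt(29)/659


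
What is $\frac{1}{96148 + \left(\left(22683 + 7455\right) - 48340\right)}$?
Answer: $\frac{1}{77946} \approx 1.2829 \cdot 10^{-5}$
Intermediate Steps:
$\frac{1}{96148 + \left(\left(22683 + 7455\right) - 48340\right)} = \frac{1}{96148 + \left(30138 - 48340\right)} = \frac{1}{96148 - 18202} = \frac{1}{77946}$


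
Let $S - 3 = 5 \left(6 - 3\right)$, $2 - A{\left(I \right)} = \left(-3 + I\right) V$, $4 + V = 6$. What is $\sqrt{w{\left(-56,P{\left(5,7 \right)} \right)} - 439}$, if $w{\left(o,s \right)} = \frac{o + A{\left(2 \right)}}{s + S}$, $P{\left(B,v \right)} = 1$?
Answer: $\frac{i \sqrt{159467}}{19} \approx 21.018 i$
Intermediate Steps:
$V = 2$ ($V = -4 + 6 = 2$)
$A{\left(I \right)} = 8 - 2 I$ ($A{\left(I \right)} = 2 - \left(-3 + I\right) 2 = 2 - \left(-6 + 2 I\right) = 8 - 2 I$)
$S = 18$ ($S = 3 + 5 \left(6 - 3\right) = 3 + 5 \cdot 3 = 3 + 15 = 18$)
$w{\left(o,s \right)} = \frac{4 + o}{18 + s}$ ($w{\left(o,s \right)} = \frac{o + \left(8 - 4\right)}{s + 18} = \frac{o + \left(8 - 4\right)}{18 + s} = \frac{o + 4}{18 + s} = \frac{4 + o}{18 + s}$)
$\sqrt{w{\left(-56,P{\left(5,7 \right)} \right)} - 439} = \sqrt{\frac{4 - 56}{18 + 1} - 439} = \sqrt{\frac{1}{19} \left(-52\right) - 439} = \sqrt{- \frac{52}{19} - 439} = \sqrt{- \frac{8393}{19}} = \frac{i \sqrt{159467}}{19}$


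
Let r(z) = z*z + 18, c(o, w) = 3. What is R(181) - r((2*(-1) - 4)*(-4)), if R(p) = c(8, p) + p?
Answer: -410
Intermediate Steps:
r(z) = 18 + z**2 (r(z) = z**2 + 18 = 18 + z**2)
R(p) = 3 + p
R(181) - r((2*(-1) - 4)*(-4)) = (3 + 181) - (18 + ((2*(-1) - 4)*(-4))**2) = 184 - (18 + ((-2 - 4)*(-4))**2) = 184 - (18 + (-6*(-4))**2) = 184 - (18 + 24**2) = 184 - (18 + 576) = 184 - 1*594 = 184 - 594 = -410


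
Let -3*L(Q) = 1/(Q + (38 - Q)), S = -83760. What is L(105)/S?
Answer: 1/9548640 ≈ 1.0473e-7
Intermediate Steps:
L(Q) = -1/114 (L(Q) = -1/(3*(Q + (38 - Q))) = -⅓/38 = -⅓*1/38 = -1/114)
L(105)/S = -1/114/(-83760) = -1/114*(-1/83760) = 1/9548640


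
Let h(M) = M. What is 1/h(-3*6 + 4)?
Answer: -1/14 ≈ -0.071429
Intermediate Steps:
1/h(-3*6 + 4) = 1/(-3*6 + 4) = 1/(-18 + 4) = 1/(-14) = -1/14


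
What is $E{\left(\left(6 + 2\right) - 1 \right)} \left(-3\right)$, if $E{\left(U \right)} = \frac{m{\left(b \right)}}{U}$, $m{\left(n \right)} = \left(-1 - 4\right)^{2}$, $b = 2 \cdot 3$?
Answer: $- \frac{75}{7} \approx -10.714$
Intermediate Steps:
$b = 6$
$m{\left(n \right)} = 25$ ($m{\left(n \right)} = \left(-5\right)^{2} = 25$)
$E{\left(U \right)} = \frac{25}{U}$
$E{\left(\left(6 + 2\right) - 1 \right)} \left(-3\right) = \frac{25}{\left(6 + 2\right) - 1} \left(-3\right) = \frac{25}{8 - 1} \left(-3\right) = \frac{25}{7} \left(-3\right) = - \frac{75}{7}$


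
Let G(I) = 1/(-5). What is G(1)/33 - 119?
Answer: -19636/165 ≈ -119.01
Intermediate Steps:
G(I) = -⅕
G(1)/33 - 119 = -⅕/33 - 119 = -⅕*1/33 - 119 = -1/165 - 119 = -19636/165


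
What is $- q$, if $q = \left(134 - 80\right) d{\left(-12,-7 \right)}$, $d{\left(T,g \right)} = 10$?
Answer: $-540$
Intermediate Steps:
$q = 540$ ($q = \left(134 - 80\right) 10 = 54 \cdot 10 = 540$)
$- q = \left(-1\right) 540 = -540$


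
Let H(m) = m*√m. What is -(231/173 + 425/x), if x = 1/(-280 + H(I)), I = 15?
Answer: 20586769/173 - 6375*√15 ≈ 94308.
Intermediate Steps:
H(m) = m^(3/2)
x = 1/(-280 + 15*√15) (x = 1/(-280 + 15^(3/2)) = 1/(-280 + 15*√15) ≈ -0.0045064)
-(231/173 + 425/x) = -(231/173 + 425/(-56/15005 - 3*√15/15005)) = -231/173 - 425/(-56/15005 - 3*√15/15005)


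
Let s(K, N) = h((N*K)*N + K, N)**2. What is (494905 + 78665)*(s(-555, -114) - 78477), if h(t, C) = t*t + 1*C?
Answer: 1552854754674879124866901822783080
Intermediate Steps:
h(t, C) = C + t**2 (h(t, C) = t**2 + C = C + t**2)
s(K, N) = (N + (K + K*N**2)**2)**2 (s(K, N) = (N + ((N*K)*N + K)**2)**2 = (N + ((K*N)*N + K)**2)**2 = (N + (K*N**2 + K)**2)**2 = (N + (K + K*N**2)**2)**2)
(494905 + 78665)*(s(-555, -114) - 78477) = (494905 + 78665)*((-114 + (-555)**2*(1 + (-114)**2)**2)**2 - 78477) = 573570*((-114 + 308025*(1 + 12996)**2)**2 - 78477) = 573570*((-114 + 308025*12997**2)**2 - 78477) = 573570*((-114 + 308025*168922009)**2 - 78477) = 573570*((-114 + 52032201822225)**2 - 78477) = 573570*(52032201822111**2 - 78477) = 573570*(2707350026456891268488496321 - 78477) = 573570*2707350026456891268488417844 = 1552854754674879124866901822783080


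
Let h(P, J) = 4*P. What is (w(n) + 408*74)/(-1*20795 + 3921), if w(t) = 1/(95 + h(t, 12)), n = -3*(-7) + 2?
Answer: -5645905/3155438 ≈ -1.7893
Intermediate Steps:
n = 23 (n = 21 + 2 = 23)
w(t) = 1/(95 + 4*t)
(w(n) + 408*74)/(-1*20795 + 3921) = (1/(95 + 4*23) + 408*74)/(-1*20795 + 3921) = (1/(95 + 92) + 30192)/(-20795 + 3921) = (1/187 + 30192)/(-16874) = (1/187 + 30192)*(-1/16874) = (5645905/187)*(-1/16874) = -5645905/3155438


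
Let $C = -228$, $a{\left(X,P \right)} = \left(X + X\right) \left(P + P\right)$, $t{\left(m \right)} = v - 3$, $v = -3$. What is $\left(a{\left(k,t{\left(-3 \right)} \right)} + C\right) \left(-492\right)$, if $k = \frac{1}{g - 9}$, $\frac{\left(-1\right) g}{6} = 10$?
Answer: $\frac{2576112}{23} \approx 1.12 \cdot 10^{5}$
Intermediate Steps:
$g = -60$ ($g = \left(-6\right) 10 = -60$)
$k = - \frac{1}{69}$ ($k = \frac{1}{-60 - 9} = \frac{1}{-69} = - \frac{1}{69} \approx -0.014493$)
$t{\left(m \right)} = -6$ ($t{\left(m \right)} = -3 - 3 = -6$)
$a{\left(X,P \right)} = 4 P X$ ($a{\left(X,P \right)} = 2 X 2 P = 4 P X$)
$\left(a{\left(k,t{\left(-3 \right)} \right)} + C\right) \left(-492\right) = \left(4 \left(-6\right) \left(- \frac{1}{69}\right) - 228\right) \left(-492\right) = \left(\frac{8}{23} - 228\right) \left(-492\right) = \left(- \frac{5236}{23}\right) \left(-492\right) = \frac{2576112}{23}$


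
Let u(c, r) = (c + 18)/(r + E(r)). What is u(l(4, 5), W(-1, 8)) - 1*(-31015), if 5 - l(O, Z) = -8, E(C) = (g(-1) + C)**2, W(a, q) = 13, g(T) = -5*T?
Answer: 10452086/337 ≈ 31015.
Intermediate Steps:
E(C) = (5 + C)**2 (E(C) = (-5*(-1) + C)**2 = (5 + C)**2)
l(O, Z) = 13 (l(O, Z) = 5 - 1*(-8) = 5 + 8 = 13)
u(c, r) = (18 + c)/(r + (5 + r)**2) (u(c, r) = (c + 18)/(r + (5 + r)**2) = (18 + c)/(r + (5 + r)**2))
u(l(4, 5), W(-1, 8)) - 1*(-31015) = (18 + 13)/(13 + (5 + 13)**2) - 1*(-31015) = 31/(13 + 18**2) + 31015 = 31/(13 + 324) + 31015 = 31/337 + 31015 = 10452086/337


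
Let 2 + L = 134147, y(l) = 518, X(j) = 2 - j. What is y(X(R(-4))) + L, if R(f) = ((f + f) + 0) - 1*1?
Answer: 134663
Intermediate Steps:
R(f) = -1 + 2*f (R(f) = (2*f + 0) - 1 = 2*f - 1 = -1 + 2*f)
L = 134145 (L = -2 + 134147 = 134145)
y(X(R(-4))) + L = 518 + 134145 = 134663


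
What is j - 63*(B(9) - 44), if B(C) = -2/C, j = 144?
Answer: 2930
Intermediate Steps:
j - 63*(B(9) - 44) = 144 - 63*(-2/9 - 44) = 144 - 63*(-398/9) = 144 + 2786 = 2930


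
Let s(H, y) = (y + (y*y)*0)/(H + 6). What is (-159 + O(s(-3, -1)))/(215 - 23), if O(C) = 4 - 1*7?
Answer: -27/32 ≈ -0.84375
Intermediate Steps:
s(H, y) = y/(6 + H) (s(H, y) = (y + y²*0)/(6 + H) = (y + 0)/(6 + H) = y/(6 + H))
O(C) = -3 (O(C) = 4 - 7 = -3)
(-159 + O(s(-3, -1)))/(215 - 23) = (-159 - 3)/(215 - 23) = -162/192 = -162*1/192 = -27/32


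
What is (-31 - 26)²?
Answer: 3249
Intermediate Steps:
(-31 - 26)² = (-57)² = 3249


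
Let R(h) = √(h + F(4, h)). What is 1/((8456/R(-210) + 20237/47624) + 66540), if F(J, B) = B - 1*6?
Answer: 32145257757302664/2139040197831234728285 + 9589295849728*I*√426/2139040197831234728285 ≈ 1.5028e-5 + 9.2528e-8*I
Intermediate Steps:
F(J, B) = -6 + B (F(J, B) = B - 6 = -6 + B)
R(h) = √(-6 + 2*h) (R(h) = √(h + (-6 + h)) = √(-6 + 2*h))
1/((8456/R(-210) + 20237/47624) + 66540) = 1/((8456/(√(-6 + 2*(-210))) + 20237/47624) + 66540) = 1/((8456/(√(-6 - 420)) + 20237*(1/47624)) + 66540) = 1/((8456/(√(-426)) + 20237/47624) + 66540) = 1/((8456/((I*√426)) + 20237/47624) + 66540) = 1/((8456*(-I*√426/426) + 20237/47624) + 66540) = 1/((-4228*I*√426/213 + 20237/47624) + 66540) = 1/((20237/47624 - 4228*I*√426/213) + 66540) = 1/(3168921197/47624 - 4228*I*√426/213)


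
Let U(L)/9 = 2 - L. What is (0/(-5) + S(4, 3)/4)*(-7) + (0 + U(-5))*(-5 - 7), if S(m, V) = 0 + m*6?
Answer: -798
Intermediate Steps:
S(m, V) = 6*m (S(m, V) = 0 + 6*m = 6*m)
U(L) = 18 - 9*L (U(L) = 9*(2 - L) = 18 - 9*L)
(0/(-5) + S(4, 3)/4)*(-7) + (0 + U(-5))*(-5 - 7) = (0/(-5) + (6*4)/4)*(-7) + (0 + (18 - 9*(-5)))*(-5 - 7) = (0*(-⅕) + 24*(¼))*(-7) + (0 + (18 + 45))*(-12) = (0 + 6)*(-7) + (0 + 63)*(-12) = 6*(-7) + 63*(-12) = -42 - 756 = -798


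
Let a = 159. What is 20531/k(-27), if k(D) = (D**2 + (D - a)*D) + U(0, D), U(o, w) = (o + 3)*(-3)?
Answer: 20531/5742 ≈ 3.5756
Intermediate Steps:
U(o, w) = -9 - 3*o (U(o, w) = (3 + o)*(-3) = -9 - 3*o)
k(D) = -9 + D**2 + D*(-159 + D) (k(D) = (D**2 + (D - 1*159)*D) + (-9 - 3*0) = (D**2 + (D - 159)*D) + (-9 + 0) = (D**2 + (-159 + D)*D) - 9 = (D**2 + D*(-159 + D)) - 9 = -9 + D**2 + D*(-159 + D))
20531/k(-27) = 20531/(-9 - 159*(-27) + 2*(-27)**2) = 20531/(-9 + 4293 + 2*729) = 20531/(-9 + 4293 + 1458) = 20531/5742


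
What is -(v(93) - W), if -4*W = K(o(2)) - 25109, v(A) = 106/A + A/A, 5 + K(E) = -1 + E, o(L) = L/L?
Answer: 1167403/186 ≈ 6276.4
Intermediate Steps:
o(L) = 1
K(E) = -6 + E (K(E) = -5 + (-1 + E) = -6 + E)
v(A) = 1 + 106/A (v(A) = 106/A + 1 = 1 + 106/A)
W = 12557/2 (W = -((-6 + 1) - 25109)/4 = -(-5 - 25109)/4 = -¼*(-25114) = 12557/2 ≈ 6278.5)
-(v(93) - W) = -((106 + 93)/93 - 1*12557/2) = -((1/93)*199 - 12557/2) = -(199/93 - 12557/2) = -1*(-1167403/186) = 1167403/186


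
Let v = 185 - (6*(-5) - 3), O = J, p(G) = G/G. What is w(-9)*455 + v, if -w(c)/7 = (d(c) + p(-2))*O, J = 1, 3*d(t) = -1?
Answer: -5716/3 ≈ -1905.3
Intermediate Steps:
d(t) = -⅓ (d(t) = (⅓)*(-1) = -⅓)
p(G) = 1
O = 1
v = 218 (v = 185 - (-30 - 3) = 185 - 1*(-33) = 185 + 33 = 218)
w(c) = -14/3 (w(c) = -7*(-⅓ + 1) = -14/3)
w(-9)*455 + v = -14/3*455 + 218 = -6370/3 + 218 = -5716/3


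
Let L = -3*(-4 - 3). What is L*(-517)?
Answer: -10857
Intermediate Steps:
L = 21 (L = -3*(-7) = 21)
L*(-517) = 21*(-517) = -10857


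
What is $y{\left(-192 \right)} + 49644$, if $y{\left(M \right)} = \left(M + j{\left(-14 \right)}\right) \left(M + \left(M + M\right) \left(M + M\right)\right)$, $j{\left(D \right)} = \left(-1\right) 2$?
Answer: $-28519572$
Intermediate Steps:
$j{\left(D \right)} = -2$
$y{\left(M \right)} = \left(-2 + M\right) \left(M + 4 M^{2}\right)$ ($y{\left(M \right)} = \left(M - 2\right) \left(M + \left(M + M\right) \left(M + M\right)\right) = \left(-2 + M\right) \left(M + 2 M 2 M\right) = \left(-2 + M\right) \left(M + 4 M^{2}\right)$)
$y{\left(-192 \right)} + 49644 = - 192 \left(-2 - -1344 + 4 \left(-192\right)^{2}\right) + 49644 = - 192 \left(-2 + 1344 + 4 \cdot 36864\right) + 49644 = - 192 \left(-2 + 1344 + 147456\right) + 49644 = \left(-192\right) 148798 + 49644 = -28569216 + 49644 = -28519572$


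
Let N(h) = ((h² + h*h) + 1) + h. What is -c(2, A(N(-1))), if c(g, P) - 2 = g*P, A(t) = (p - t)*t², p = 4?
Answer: -18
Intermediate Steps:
N(h) = 1 + h + 2*h² (N(h) = ((h² + h²) + 1) + h = (2*h² + 1) + h = (1 + 2*h²) + h = 1 + h + 2*h²)
A(t) = t²*(4 - t) (A(t) = (4 - t)*t² = t²*(4 - t))
c(g, P) = 2 + P*g (c(g, P) = 2 + g*P = 2 + P*g)
-c(2, A(N(-1))) = -(2 + ((1 - 1 + 2*(-1)²)²*(4 - (1 - 1 + 2*(-1)²)))*2) = -(2 + ((1 - 1 + 2*1)²*(4 - (1 - 1 + 2*1)))*2) = -(2 + ((1 - 1 + 2)²*(4 - (1 - 1 + 2)))*2) = -(2 + (2²*(4 - 1*2))*2) = -(2 + (4*(4 - 2))*2) = -(2 + (4*2)*2) = -(2 + 8*2) = -(2 + 16) = -1*18 = -18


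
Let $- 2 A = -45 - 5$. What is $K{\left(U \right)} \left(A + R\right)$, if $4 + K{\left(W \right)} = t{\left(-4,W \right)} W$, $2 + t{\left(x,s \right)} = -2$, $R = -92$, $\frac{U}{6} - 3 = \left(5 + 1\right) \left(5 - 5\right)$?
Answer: $5092$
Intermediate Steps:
$A = 25$ ($A = - \frac{-45 - 5}{2} = \left(- \frac{1}{2}\right) \left(-50\right) = 25$)
$U = 18$ ($U = 18 + 6 \left(5 + 1\right) \left(5 - 5\right) = 18 + 6 \cdot 6 \cdot 0 = 18 + 6 \cdot 0 = 18 + 0 = 18$)
$t{\left(x,s \right)} = -4$ ($t{\left(x,s \right)} = -2 - 2 = -4$)
$K{\left(W \right)} = -4 - 4 W$
$K{\left(U \right)} \left(A + R\right) = \left(-4 - 72\right) \left(25 - 92\right) = \left(-4 - 72\right) \left(-67\right) = \left(-76\right) \left(-67\right) = 5092$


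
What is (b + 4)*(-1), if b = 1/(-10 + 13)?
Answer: -13/3 ≈ -4.3333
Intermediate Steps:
b = 1/3 ≈ 0.33333
(b + 4)*(-1) = (1/3 + 4)*(-1) = (13/3)*(-1) = -13/3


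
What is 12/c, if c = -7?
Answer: -12/7 ≈ -1.7143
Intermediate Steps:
12/c = 12/(-7) = -1/7*12 = -12/7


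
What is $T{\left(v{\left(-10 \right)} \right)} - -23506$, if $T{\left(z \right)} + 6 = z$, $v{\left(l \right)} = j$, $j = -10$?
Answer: $23490$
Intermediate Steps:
$v{\left(l \right)} = -10$
$T{\left(z \right)} = -6 + z$
$T{\left(v{\left(-10 \right)} \right)} - -23506 = \left(-6 - 10\right) - -23506 = -16 + 23506 = 23490$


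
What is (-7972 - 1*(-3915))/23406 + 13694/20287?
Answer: 238217405/474837522 ≈ 0.50168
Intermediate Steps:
(-7972 - 1*(-3915))/23406 + 13694/20287 = (-7972 + 3915)*(1/23406) + 13694*(1/20287) = -4057*1/23406 + 13694/20287 = -4057/23406 + 13694/20287 = 238217405/474837522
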